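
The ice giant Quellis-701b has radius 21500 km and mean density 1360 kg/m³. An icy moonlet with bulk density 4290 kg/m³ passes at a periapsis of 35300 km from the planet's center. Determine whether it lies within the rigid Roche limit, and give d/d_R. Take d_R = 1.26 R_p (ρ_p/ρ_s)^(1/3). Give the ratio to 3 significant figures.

outside; d/d_R ≈ 1.91

d_R = 1.26 × (21500 km) × (1360/4290)^(1/3) = 18470 km
d/d_R = (35300) / (18470) = 1.91
Since d/d_R > 1, the body is outside the Roche limit.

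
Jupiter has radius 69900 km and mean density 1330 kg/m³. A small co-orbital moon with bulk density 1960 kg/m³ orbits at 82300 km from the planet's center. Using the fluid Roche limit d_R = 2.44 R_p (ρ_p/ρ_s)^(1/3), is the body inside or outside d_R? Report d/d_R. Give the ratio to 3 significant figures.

inside; d/d_R ≈ 0.549

d_R = 2.44 × (69900 km) × (1330/1960)^(1/3) = 1.499 × 10⁵ km
d/d_R = (82300) / (1.499 × 10⁵) = 0.549
Since d/d_R < 1, the body is inside the Roche limit.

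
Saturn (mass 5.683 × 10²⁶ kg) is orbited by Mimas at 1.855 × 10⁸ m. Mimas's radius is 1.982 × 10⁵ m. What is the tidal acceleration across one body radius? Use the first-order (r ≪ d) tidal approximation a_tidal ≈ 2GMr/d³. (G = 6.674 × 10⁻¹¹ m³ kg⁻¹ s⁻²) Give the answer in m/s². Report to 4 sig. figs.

2.355 × 10⁻³ m/s²

The tidal stretch is the gradient of GM/d² times the body's extent r, hence the 1/d³ dependence.
Δa = 2GMr/d³
   = 2 × (6.674 × 10⁻¹¹) × (5.683 × 10²⁶) × (1.982 × 10⁵) / (1.855 × 10⁸)³
   = 2.355 × 10⁻³ m/s²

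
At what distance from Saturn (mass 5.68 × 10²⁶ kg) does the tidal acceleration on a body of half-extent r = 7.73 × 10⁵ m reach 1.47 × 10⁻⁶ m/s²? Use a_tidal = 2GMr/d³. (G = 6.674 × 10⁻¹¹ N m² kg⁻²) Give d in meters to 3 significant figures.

2GMr/d³ = a_tidal  ⇒  d = (2GMr / a_tidal)^(1/3)
d = (2 × 6.674×10⁻¹¹ × (5.68 × 10²⁶) × (7.73 × 10⁵) / (1.47 × 10⁻⁶))^(1/3)
  = 3.42 × 10⁹ m

3.42 × 10⁹ m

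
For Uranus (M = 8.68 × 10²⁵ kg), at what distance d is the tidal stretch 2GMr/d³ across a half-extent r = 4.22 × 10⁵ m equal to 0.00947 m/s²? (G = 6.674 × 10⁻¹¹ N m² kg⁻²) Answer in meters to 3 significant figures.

8.02 × 10⁷ m

2GMr/d³ = a_tidal  ⇒  d = (2GMr / a_tidal)^(1/3)
d = (2 × 6.674×10⁻¹¹ × (8.68 × 10²⁵) × (4.22 × 10⁵) / (0.00947))^(1/3)
  = 8.02 × 10⁷ m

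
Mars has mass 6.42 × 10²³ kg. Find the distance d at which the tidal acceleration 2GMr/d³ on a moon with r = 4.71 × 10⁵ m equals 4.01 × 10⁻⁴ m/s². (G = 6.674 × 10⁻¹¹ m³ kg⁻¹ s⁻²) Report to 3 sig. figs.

4.65 × 10⁷ m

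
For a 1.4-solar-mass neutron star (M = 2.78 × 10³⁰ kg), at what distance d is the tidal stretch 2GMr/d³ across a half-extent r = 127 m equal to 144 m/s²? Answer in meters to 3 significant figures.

6.89 × 10⁶ m

2GMr/d³ = a_tidal  ⇒  d = (2GMr / a_tidal)^(1/3)
d = (2 × 6.674×10⁻¹¹ × (2.78 × 10³⁰) × (127) / (144))^(1/3)
  = 6.89 × 10⁶ m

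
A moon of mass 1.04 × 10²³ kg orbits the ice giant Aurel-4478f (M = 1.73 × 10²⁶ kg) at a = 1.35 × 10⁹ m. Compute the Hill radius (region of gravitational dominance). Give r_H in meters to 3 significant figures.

7.90 × 10⁷ m

r_H ≈ a (m/3M)^(1/3)
    = (1.35 × 10⁹) × (1.04 × 10²³ / (3 × 1.73 × 10²⁶))^(1/3)
    = 7.90 × 10⁷ m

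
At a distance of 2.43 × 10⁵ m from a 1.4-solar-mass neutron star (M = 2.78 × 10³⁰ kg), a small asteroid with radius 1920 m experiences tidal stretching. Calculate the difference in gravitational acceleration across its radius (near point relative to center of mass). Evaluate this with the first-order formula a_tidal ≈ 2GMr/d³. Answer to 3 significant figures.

4.97 × 10⁷ m/s²

The tidal stretch is the gradient of GM/d² times the body's extent r, hence the 1/d³ dependence.
Δa = 2GMr/d³
   = 2 × (6.674 × 10⁻¹¹) × (2.78 × 10³⁰) × (1920) / (2.43 × 10⁵)³
   = 4.97 × 10⁷ m/s²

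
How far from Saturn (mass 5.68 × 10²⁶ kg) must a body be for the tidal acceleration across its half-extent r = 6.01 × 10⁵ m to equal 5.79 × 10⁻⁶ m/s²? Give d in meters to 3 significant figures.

2GMr/d³ = a_tidal  ⇒  d = (2GMr / a_tidal)^(1/3)
d = (2 × 6.674×10⁻¹¹ × (5.68 × 10²⁶) × (6.01 × 10⁵) / (5.79 × 10⁻⁶))^(1/3)
  = 1.99 × 10⁹ m

1.99 × 10⁹ m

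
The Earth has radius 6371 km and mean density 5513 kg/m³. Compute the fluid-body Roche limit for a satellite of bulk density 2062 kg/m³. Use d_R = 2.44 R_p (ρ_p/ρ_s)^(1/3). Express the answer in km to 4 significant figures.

21580 km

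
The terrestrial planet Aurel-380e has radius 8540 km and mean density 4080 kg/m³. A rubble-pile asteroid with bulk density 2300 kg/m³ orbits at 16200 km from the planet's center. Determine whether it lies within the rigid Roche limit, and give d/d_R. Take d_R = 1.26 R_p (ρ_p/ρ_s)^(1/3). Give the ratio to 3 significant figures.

outside; d/d_R ≈ 1.24

d_R = 1.26 × (8540 km) × (4080/2300)^(1/3) = 13030 km
d/d_R = (16200) / (13030) = 1.24
Since d/d_R > 1, the body is outside the Roche limit.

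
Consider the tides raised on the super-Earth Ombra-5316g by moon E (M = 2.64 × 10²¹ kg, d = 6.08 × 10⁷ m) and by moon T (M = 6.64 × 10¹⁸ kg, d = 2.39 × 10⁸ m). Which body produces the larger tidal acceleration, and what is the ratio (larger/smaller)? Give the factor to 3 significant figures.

Moon E, by a factor of ≈ 24200

The tide-raising term goes as M/d³ (the gradient of a 1/d² field).
Moon E: (2.64 × 10²¹) / (6.08 × 10⁷)³ = 1.175 × 10⁻²
Moon T: (6.64 × 10¹⁸) / (2.39 × 10⁸)³ = 4.864 × 10⁻⁷
Ratio (larger/smaller) = 24200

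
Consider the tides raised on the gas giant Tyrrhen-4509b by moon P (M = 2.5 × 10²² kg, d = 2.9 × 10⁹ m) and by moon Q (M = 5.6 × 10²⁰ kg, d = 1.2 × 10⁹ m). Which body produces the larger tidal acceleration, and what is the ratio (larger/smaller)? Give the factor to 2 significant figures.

Tidal acceleration ∝ M/d³, so compare M/d³ for each.
Moon P: (2.5 × 10²²) / (2.9 × 10⁹)³ = 1.025 × 10⁻⁶
Moon Q: (5.6 × 10²⁰) / (1.2 × 10⁹)³ = 3.241 × 10⁻⁷
Ratio (larger/smaller) = 3.2

Moon P, by a factor of ≈ 3.2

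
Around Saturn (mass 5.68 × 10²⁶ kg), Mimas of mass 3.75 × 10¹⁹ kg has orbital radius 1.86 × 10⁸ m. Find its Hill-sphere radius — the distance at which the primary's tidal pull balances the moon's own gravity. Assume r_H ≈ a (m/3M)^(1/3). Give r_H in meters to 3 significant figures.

r_H ≈ a (m/3M)^(1/3)
    = (1.86 × 10⁸) × (3.75 × 10¹⁹ / (3 × 5.68 × 10²⁶))^(1/3)
    = 5.21 × 10⁵ m

5.21 × 10⁵ m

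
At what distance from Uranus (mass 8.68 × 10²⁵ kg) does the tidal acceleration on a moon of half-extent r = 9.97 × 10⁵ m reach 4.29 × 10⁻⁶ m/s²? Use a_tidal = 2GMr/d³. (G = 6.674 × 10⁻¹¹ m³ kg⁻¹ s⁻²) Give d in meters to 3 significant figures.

2GMr/d³ = a_tidal  ⇒  d = (2GMr / a_tidal)^(1/3)
d = (2 × 6.674×10⁻¹¹ × (8.68 × 10²⁵) × (9.97 × 10⁵) / (4.29 × 10⁻⁶))^(1/3)
  = 1.39 × 10⁹ m

1.39 × 10⁹ m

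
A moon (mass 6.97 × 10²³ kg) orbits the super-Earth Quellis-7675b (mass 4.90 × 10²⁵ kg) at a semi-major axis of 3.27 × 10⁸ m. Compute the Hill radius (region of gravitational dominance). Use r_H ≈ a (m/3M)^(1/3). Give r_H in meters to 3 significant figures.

5.49 × 10⁷ m

r_H ≈ a (m/3M)^(1/3)
    = (3.27 × 10⁸) × (6.97 × 10²³ / (3 × 4.90 × 10²⁵))^(1/3)
    = 5.49 × 10⁷ m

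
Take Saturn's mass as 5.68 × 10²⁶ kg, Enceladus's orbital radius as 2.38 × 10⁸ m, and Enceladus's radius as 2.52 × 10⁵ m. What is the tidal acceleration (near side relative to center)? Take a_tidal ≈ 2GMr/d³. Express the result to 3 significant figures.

Δg = 2GMr/d³
   = 2 × (6.674 × 10⁻¹¹) × (5.68 × 10²⁶) × (2.52 × 10⁵) / (2.38 × 10⁸)³
   = 1.42 × 10⁻³ m/s²

1.42 × 10⁻³ m/s²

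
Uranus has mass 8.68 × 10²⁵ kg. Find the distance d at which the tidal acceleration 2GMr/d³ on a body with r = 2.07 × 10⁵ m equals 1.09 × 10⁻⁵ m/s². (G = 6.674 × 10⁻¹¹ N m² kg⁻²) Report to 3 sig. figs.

2GMr/d³ = a_tidal  ⇒  d = (2GMr / a_tidal)^(1/3)
d = (2 × 6.674×10⁻¹¹ × (8.68 × 10²⁵) × (2.07 × 10⁵) / (1.09 × 10⁻⁵))^(1/3)
  = 6.04 × 10⁸ m

6.04 × 10⁸ m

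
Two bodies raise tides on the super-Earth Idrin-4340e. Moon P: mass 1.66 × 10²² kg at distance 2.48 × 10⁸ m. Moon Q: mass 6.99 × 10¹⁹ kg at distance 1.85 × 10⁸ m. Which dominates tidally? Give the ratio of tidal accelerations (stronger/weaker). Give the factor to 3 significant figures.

Moon P, by a factor of ≈ 98.6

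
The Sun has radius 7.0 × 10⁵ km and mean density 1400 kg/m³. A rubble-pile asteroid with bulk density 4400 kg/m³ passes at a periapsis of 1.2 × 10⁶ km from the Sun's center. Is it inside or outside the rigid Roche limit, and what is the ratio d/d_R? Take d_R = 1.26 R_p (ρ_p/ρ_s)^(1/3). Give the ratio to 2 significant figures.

outside; d/d_R ≈ 2.0

d_R = 1.26 × (7.0 × 10⁵ km) × (1400/4400)^(1/3) = 6.021 × 10⁵ km
d/d_R = (1.2 × 10⁶) / (6.021 × 10⁵) = 2.0
Since d/d_R > 1, the body is outside the Roche limit.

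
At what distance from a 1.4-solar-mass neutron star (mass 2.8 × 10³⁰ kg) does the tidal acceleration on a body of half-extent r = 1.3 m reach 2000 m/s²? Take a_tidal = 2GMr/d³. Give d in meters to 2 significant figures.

6.2 × 10⁵ m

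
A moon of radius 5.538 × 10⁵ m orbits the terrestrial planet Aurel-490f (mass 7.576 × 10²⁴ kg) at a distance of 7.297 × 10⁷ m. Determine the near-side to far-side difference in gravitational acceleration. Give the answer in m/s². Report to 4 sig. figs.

Near-to-far spans 2r, so the tidal difference is twice the near-to-center value: 4GMr/d³.
Δa = 4GMr/d³
   = 4 × (6.674 × 10⁻¹¹) × (7.576 × 10²⁴) × (5.538 × 10⁵) / (7.297 × 10⁷)³
   = 2.883 × 10⁻³ m/s²

2.883 × 10⁻³ m/s²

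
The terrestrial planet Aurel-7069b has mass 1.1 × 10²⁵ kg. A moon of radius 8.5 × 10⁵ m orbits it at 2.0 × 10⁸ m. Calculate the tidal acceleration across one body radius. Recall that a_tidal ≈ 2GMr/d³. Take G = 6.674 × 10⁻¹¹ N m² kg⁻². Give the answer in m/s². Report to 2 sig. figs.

Δg = 2GMr/d³
   = 2 × (6.674 × 10⁻¹¹) × (1.1 × 10²⁵) × (8.5 × 10⁵) / (2.0 × 10⁸)³
   = 1.6 × 10⁻⁴ m/s²

1.6 × 10⁻⁴ m/s²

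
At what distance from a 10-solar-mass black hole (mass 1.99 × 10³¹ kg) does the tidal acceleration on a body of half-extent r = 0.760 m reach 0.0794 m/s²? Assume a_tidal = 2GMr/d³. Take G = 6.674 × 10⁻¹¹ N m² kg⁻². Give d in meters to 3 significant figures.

2.94 × 10⁷ m

2GMr/d³ = a_tidal  ⇒  d = (2GMr / a_tidal)^(1/3)
d = (2 × 6.674×10⁻¹¹ × (1.99 × 10³¹) × (0.760) / (0.0794))^(1/3)
  = 2.94 × 10⁷ m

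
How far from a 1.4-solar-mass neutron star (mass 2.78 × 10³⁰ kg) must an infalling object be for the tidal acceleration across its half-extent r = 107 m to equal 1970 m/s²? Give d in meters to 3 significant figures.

2.72 × 10⁶ m

2GMr/d³ = a_tidal  ⇒  d = (2GMr / a_tidal)^(1/3)
d = (2 × 6.674×10⁻¹¹ × (2.78 × 10³⁰) × (107) / (1970))^(1/3)
  = 2.72 × 10⁶ m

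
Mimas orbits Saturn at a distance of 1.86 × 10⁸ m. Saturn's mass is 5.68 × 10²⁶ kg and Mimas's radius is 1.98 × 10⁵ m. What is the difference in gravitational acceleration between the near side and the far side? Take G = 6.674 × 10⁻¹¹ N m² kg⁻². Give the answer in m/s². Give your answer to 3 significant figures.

Near-to-far spans 2r, so the tidal difference is twice the near-to-center value: 4GMr/d³.
Δg = 4GMr/d³
   = 4 × (6.674 × 10⁻¹¹) × (5.68 × 10²⁶) × (1.98 × 10⁵) / (1.86 × 10⁸)³
   = 4.67 × 10⁻³ m/s²

4.67 × 10⁻³ m/s²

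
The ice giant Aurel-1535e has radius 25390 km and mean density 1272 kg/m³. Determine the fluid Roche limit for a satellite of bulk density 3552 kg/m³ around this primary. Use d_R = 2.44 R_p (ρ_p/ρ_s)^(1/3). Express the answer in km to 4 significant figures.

43990 km

d_R = 2.44 × 25390 km × (1272/3552)^(1/3)
    = 43990 km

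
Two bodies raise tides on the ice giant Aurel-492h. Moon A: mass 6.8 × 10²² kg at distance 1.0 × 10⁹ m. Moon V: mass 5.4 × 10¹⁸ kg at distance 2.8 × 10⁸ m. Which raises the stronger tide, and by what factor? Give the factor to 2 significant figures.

Moon A, by a factor of ≈ 280

Compare M/d³ for the two perturbers:
Moon A: (6.8 × 10²²) / (1.0 × 10⁹)³ = 6.800 × 10⁻⁵
Moon V: (5.4 × 10¹⁸) / (2.8 × 10⁸)³ = 2.460 × 10⁻⁷
Ratio (larger/smaller) = 280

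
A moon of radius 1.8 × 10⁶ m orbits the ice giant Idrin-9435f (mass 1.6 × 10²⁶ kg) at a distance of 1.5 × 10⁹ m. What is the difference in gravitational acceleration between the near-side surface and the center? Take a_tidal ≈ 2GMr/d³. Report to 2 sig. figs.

1.1 × 10⁻⁵ m/s²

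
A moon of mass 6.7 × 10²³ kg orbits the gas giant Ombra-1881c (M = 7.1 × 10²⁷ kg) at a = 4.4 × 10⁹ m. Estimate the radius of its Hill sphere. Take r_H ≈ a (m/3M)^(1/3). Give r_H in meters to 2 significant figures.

r_H ≈ a (m/3M)^(1/3)
    = (4.4 × 10⁹) × (6.7 × 10²³ / (3 × 7.1 × 10²⁷))^(1/3)
    = 1.4 × 10⁸ m

1.4 × 10⁸ m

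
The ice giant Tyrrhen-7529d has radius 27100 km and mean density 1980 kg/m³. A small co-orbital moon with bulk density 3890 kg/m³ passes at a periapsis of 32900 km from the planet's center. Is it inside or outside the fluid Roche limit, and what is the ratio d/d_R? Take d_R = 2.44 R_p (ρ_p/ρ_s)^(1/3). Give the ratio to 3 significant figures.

d_R = 2.44 × (27100 km) × (1980/3890)^(1/3) = 52800 km
d/d_R = (32900) / (52800) = 0.623
Since d/d_R < 1, the body is inside the Roche limit.

inside; d/d_R ≈ 0.623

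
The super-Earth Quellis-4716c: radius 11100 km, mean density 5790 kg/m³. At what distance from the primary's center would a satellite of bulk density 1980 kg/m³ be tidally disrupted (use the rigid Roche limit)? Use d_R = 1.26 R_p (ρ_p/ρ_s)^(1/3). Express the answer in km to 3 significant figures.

d_R = 1.26 × 11100 km × (5790/1980)^(1/3)
    = 20000 km

20000 km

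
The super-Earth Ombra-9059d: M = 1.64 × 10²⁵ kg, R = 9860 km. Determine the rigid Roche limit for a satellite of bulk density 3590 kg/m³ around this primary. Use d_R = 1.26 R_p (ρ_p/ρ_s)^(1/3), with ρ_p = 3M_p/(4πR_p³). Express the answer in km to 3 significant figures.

13000 km

ρ_p = 3M_p/(4πR_p³) = 3 × (1.64 × 10²⁵) / (4π × (9.86 × 10⁶ m)³) = 4080 kg/m³
d_R = 1.26 × 9860 km × (4080/3590)^(1/3)
    = 13000 km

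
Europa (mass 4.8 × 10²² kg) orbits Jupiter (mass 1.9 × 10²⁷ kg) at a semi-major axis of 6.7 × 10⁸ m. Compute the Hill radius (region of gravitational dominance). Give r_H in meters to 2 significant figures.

1.4 × 10⁷ m

r_H ≈ a (m/3M)^(1/3)
    = (6.7 × 10⁸) × (4.8 × 10²² / (3 × 1.9 × 10²⁷))^(1/3)
    = 1.4 × 10⁷ m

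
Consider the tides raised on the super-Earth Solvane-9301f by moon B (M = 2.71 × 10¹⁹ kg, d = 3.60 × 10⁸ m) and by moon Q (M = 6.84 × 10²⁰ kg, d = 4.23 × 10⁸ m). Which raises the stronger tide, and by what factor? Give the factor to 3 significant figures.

Moon Q, by a factor of ≈ 15.6

Tidal stretch scales as M/d³; compute that for each body.
Moon B: (2.71 × 10¹⁹) / (3.60 × 10⁸)³ = 5.808 × 10⁻⁷
Moon Q: (6.84 × 10²⁰) / (4.23 × 10⁸)³ = 9.037 × 10⁻⁶
Ratio (larger/smaller) = 15.6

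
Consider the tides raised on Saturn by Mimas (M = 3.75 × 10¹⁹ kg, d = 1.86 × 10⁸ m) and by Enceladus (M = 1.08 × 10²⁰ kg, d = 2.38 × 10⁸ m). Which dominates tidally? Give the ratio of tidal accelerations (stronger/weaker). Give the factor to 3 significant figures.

The tide-raising term goes as M/d³ (the gradient of a 1/d² field).
Mimas: (3.75 × 10¹⁹) / (1.86 × 10⁸)³ = 5.828 × 10⁻⁶
Enceladus: (1.08 × 10²⁰) / (2.38 × 10⁸)³ = 8.011 × 10⁻⁶
Ratio (larger/smaller) = 1.37

Enceladus, by a factor of ≈ 1.37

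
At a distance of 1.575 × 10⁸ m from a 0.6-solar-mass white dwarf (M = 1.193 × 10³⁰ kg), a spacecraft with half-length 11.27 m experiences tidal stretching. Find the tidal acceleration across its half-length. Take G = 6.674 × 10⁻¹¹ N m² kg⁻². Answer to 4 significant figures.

a_tidal = 2GMr/d³
        = 2 × (6.674 × 10⁻¹¹) × (1.193 × 10³⁰) × (11.27) / (1.575 × 10⁸)³
        = 4.593 × 10⁻⁴ m/s²

4.593 × 10⁻⁴ m/s²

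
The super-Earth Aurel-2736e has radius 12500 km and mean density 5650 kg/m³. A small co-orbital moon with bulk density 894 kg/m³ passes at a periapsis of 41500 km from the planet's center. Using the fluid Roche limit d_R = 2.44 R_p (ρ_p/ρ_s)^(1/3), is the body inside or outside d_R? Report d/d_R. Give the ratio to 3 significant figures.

d_R = 2.44 × (12500 km) × (5650/894)^(1/3) = 56390 km
d/d_R = (41500) / (56390) = 0.736
Since d/d_R < 1, the body is inside the Roche limit.

inside; d/d_R ≈ 0.736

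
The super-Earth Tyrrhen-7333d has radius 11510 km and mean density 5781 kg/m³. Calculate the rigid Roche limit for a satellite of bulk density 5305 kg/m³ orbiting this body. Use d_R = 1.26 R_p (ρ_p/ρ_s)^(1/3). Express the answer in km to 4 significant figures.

d_R = 1.26 × 11510 km × (5781/5305)^(1/3)
    = 14920 km

14920 km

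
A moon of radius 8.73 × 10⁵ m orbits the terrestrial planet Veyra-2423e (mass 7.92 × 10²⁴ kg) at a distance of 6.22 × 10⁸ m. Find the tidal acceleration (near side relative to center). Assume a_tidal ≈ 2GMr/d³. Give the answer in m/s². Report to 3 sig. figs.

3.84 × 10⁻⁶ m/s²

Δa = 2GMr/d³
   = 2 × (6.674 × 10⁻¹¹) × (7.92 × 10²⁴) × (8.73 × 10⁵) / (6.22 × 10⁸)³
   = 3.84 × 10⁻⁶ m/s²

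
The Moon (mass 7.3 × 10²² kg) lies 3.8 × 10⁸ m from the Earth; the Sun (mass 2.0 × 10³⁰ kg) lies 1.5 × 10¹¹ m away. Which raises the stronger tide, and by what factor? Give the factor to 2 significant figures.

Tidal acceleration ∝ M/d³, so compare M/d³ for each.
The Moon: (7.3 × 10²²) / (3.8 × 10⁸)³ = 1.330 × 10⁻³
The Sun: (2.0 × 10³⁰) / (1.5 × 10¹¹)³ = 5.926 × 10⁻⁴
Ratio (larger/smaller) = 2.2

The Moon, by a factor of ≈ 2.2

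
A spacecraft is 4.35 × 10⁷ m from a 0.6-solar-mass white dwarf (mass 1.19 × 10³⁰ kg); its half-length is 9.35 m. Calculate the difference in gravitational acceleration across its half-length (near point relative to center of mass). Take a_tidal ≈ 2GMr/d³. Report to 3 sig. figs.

The tidal stretch is the gradient of GM/d² times the body's extent r, hence the 1/d³ dependence.
Δa = 2GMr/d³
   = 2 × (6.674 × 10⁻¹¹) × (1.19 × 10³⁰) × (9.35) / (4.35 × 10⁷)³
   = 1.80 × 10⁻² m/s²

1.80 × 10⁻² m/s²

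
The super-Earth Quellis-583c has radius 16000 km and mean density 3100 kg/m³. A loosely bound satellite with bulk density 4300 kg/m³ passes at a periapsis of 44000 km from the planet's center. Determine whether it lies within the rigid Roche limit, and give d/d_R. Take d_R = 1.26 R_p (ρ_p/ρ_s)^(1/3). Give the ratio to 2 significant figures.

d_R = 1.26 × (16000 km) × (3100/4300)^(1/3) = 18080 km
d/d_R = (44000) / (18080) = 2.4
Since d/d_R > 1, the body is outside the Roche limit.

outside; d/d_R ≈ 2.4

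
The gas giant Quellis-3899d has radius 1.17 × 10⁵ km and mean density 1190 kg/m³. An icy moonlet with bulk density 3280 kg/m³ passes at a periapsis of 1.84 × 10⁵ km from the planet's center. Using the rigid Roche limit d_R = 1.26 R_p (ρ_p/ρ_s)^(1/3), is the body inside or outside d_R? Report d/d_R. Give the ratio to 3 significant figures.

d_R = 1.26 × (1.17 × 10⁵ km) × (1190/3280)^(1/3) = 1.051 × 10⁵ km
d/d_R = (1.84 × 10⁵) / (1.051 × 10⁵) = 1.75
Since d/d_R > 1, the body is outside the Roche limit.

outside; d/d_R ≈ 1.75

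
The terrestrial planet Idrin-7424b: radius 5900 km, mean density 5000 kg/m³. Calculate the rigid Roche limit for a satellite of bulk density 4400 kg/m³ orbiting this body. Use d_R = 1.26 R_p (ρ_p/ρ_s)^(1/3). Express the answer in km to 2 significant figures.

7800 km

d_R = 1.26 × 5900 km × (5000/4400)^(1/3)
    = 7800 km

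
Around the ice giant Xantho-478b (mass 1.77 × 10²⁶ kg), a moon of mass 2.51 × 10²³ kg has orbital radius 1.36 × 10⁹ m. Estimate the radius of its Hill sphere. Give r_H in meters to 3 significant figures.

1.06 × 10⁸ m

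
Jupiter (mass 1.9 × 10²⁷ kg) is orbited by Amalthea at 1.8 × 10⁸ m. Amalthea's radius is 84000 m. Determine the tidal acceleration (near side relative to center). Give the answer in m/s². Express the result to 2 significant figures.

Differencing GM/(d−r)² and GM/d² to first order in r/d gives 2GMr/d³.
Δg = 2GMr/d³
   = 2 × (6.674 × 10⁻¹¹) × (1.9 × 10²⁷) × (84000) / (1.8 × 10⁸)³
   = 3.7 × 10⁻³ m/s²

3.7 × 10⁻³ m/s²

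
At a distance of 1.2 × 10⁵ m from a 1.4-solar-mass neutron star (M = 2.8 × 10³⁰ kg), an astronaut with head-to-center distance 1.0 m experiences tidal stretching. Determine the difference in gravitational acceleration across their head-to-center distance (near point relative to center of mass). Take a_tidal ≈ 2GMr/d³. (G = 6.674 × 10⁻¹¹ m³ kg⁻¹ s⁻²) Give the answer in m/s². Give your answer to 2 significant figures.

Δg = 2GMr/d³
   = 2 × (6.674 × 10⁻¹¹) × (2.8 × 10³⁰) × (1.0) / (1.2 × 10⁵)³
   = 2.2 × 10⁵ m/s²

2.2 × 10⁵ m/s²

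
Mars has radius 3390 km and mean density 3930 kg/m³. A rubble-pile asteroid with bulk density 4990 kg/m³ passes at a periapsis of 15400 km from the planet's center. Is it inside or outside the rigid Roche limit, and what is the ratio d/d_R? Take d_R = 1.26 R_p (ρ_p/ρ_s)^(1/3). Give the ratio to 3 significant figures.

d_R = 1.26 × (3390 km) × (3930/4990)^(1/3) = 3945 km
d/d_R = (15400) / (3945) = 3.90
Since d/d_R > 1, the body is outside the Roche limit.

outside; d/d_R ≈ 3.90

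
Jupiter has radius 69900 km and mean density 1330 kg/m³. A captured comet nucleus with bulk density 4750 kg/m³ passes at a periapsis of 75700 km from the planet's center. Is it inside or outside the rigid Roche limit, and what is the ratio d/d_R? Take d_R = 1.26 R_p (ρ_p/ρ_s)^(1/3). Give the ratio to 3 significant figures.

outside; d/d_R ≈ 1.31

d_R = 1.26 × (69900 km) × (1330/4750)^(1/3) = 57620 km
d/d_R = (75700) / (57620) = 1.31
Since d/d_R > 1, the body is outside the Roche limit.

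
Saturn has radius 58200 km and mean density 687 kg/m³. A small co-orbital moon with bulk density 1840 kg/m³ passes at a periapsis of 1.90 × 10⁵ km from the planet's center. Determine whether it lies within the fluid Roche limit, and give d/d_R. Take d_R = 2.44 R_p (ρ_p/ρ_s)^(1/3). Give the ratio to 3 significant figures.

d_R = 2.44 × (58200 km) × (687/1840)^(1/3) = 1.023 × 10⁵ km
d/d_R = (1.90 × 10⁵) / (1.023 × 10⁵) = 1.86
Since d/d_R > 1, the body is outside the Roche limit.

outside; d/d_R ≈ 1.86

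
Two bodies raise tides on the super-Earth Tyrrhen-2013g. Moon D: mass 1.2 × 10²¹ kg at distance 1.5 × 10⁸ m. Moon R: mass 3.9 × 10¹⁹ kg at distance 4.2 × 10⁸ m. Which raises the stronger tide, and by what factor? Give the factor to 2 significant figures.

Moon D, by a factor of ≈ 680

Tidal stretch scales as M/d³; compute that for each body.
Moon D: (1.2 × 10²¹) / (1.5 × 10⁸)³ = 3.556 × 10⁻⁴
Moon R: (3.9 × 10¹⁹) / (4.2 × 10⁸)³ = 5.264 × 10⁻⁷
Ratio (larger/smaller) = 680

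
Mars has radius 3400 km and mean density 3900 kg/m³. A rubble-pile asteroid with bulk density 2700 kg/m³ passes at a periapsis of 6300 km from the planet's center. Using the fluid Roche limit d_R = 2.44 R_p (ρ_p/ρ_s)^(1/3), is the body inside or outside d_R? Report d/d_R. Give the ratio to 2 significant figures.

inside; d/d_R ≈ 0.67

d_R = 2.44 × (3400 km) × (3900/2700)^(1/3) = 9378 km
d/d_R = (6300) / (9378) = 0.67
Since d/d_R < 1, the body is inside the Roche limit.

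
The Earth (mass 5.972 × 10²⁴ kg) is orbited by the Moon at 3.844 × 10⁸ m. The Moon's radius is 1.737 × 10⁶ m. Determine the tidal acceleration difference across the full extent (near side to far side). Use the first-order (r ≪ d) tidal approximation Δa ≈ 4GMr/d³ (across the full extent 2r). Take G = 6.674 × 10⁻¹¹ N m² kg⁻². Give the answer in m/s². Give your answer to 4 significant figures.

4.875 × 10⁻⁵ m/s²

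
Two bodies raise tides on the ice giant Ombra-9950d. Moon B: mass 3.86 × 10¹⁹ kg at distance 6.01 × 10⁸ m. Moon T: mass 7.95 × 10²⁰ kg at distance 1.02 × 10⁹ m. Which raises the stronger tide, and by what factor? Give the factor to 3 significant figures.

Moon T, by a factor of ≈ 4.21

Tidal stretch scales as M/d³; compute that for each body.
Moon B: (3.86 × 10¹⁹) / (6.01 × 10⁸)³ = 1.778 × 10⁻⁷
Moon T: (7.95 × 10²⁰) / (1.02 × 10⁹)³ = 7.491 × 10⁻⁷
Ratio (larger/smaller) = 4.21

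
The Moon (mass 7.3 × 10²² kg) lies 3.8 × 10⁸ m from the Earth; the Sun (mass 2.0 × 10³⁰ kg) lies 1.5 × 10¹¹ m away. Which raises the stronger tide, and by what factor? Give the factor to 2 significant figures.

Tidal acceleration ∝ M/d³, so compare M/d³ for each.
The Moon: (7.3 × 10²²) / (3.8 × 10⁸)³ = 1.330 × 10⁻³
The Sun: (2.0 × 10³⁰) / (1.5 × 10¹¹)³ = 5.926 × 10⁻⁴
Ratio (larger/smaller) = 2.2

The Moon, by a factor of ≈ 2.2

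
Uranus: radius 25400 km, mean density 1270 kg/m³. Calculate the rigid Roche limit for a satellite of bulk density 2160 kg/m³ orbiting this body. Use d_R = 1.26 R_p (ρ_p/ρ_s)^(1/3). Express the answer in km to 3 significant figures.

26800 km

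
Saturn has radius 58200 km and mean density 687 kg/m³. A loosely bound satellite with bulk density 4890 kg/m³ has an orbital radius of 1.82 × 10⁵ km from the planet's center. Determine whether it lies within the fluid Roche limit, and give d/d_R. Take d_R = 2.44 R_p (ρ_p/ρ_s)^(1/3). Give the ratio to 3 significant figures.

d_R = 2.44 × (58200 km) × (687/4890)^(1/3) = 73820 km
d/d_R = (1.82 × 10⁵) / (73820) = 2.47
Since d/d_R > 1, the body is outside the Roche limit.

outside; d/d_R ≈ 2.47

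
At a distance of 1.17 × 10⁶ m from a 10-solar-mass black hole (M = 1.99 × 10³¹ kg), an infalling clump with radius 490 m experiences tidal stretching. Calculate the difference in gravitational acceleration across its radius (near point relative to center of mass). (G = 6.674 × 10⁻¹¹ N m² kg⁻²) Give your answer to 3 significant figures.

The tidal stretch is the gradient of GM/d² times the body's extent r, hence the 1/d³ dependence.
Δa = 2GMr/d³
   = 2 × (6.674 × 10⁻¹¹) × (1.99 × 10³¹) × (490) / (1.17 × 10⁶)³
   = 8.13 × 10⁵ m/s²

8.13 × 10⁵ m/s²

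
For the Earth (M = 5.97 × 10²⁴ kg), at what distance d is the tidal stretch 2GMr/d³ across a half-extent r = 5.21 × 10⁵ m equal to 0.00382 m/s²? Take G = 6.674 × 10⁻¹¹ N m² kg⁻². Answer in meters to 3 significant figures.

4.77 × 10⁷ m

2GMr/d³ = a_tidal  ⇒  d = (2GMr / a_tidal)^(1/3)
d = (2 × 6.674×10⁻¹¹ × (5.97 × 10²⁴) × (5.21 × 10⁵) / (0.00382))^(1/3)
  = 4.77 × 10⁷ m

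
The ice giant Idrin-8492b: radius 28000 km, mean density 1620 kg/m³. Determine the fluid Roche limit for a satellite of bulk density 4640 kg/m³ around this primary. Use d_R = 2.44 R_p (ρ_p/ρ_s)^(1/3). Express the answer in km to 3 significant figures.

48100 km

d_R = 2.44 × 28000 km × (1620/4640)^(1/3)
    = 48100 km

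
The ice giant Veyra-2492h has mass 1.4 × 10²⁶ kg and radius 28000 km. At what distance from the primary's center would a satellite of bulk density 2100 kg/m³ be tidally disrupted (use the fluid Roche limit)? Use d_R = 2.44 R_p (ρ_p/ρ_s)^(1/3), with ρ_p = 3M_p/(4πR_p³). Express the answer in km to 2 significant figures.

61000 km

ρ_p = 3M_p/(4πR_p³) = 3 × (1.4 × 10²⁶) / (4π × (2.8 × 10⁷ m)³) = 1500 kg/m³
d_R = 2.44 × 28000 km × (1500/2100)^(1/3)
    = 61000 km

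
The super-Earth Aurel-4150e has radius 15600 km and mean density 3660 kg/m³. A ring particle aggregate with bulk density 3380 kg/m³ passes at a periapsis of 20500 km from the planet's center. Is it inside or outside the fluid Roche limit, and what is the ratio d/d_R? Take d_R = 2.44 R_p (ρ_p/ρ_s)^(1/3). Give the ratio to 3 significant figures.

d_R = 2.44 × (15600 km) × (3660/3380)^(1/3) = 39090 km
d/d_R = (20500) / (39090) = 0.524
Since d/d_R < 1, the body is inside the Roche limit.

inside; d/d_R ≈ 0.524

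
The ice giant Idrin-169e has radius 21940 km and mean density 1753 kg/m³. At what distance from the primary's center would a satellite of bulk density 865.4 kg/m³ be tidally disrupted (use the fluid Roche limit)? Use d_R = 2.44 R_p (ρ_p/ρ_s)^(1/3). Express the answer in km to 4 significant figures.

67740 km

d_R = 2.44 × 21940 km × (1753/865.4)^(1/3)
    = 67740 km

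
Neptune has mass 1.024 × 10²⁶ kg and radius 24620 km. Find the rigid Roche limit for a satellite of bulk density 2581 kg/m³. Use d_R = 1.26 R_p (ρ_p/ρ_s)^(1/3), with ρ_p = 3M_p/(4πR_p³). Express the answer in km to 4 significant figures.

ρ_p = 3M_p/(4πR_p³) = 3 × (1.024 × 10²⁶) / (4π × (2.462 × 10⁷ m)³) = 1638 kg/m³
d_R = 1.26 × 24620 km × (1638/2581)^(1/3)
    = 26660 km

26660 km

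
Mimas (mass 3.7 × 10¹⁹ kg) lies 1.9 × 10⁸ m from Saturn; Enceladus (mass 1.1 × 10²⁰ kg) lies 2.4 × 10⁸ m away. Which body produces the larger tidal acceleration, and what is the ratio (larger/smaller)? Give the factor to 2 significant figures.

Tidal acceleration ∝ M/d³, so compare M/d³ for each.
Mimas: (3.7 × 10¹⁹) / (1.9 × 10⁸)³ = 5.394 × 10⁻⁶
Enceladus: (1.1 × 10²⁰) / (2.4 × 10⁸)³ = 7.957 × 10⁻⁶
Ratio (larger/smaller) = 1.5

Enceladus, by a factor of ≈ 1.5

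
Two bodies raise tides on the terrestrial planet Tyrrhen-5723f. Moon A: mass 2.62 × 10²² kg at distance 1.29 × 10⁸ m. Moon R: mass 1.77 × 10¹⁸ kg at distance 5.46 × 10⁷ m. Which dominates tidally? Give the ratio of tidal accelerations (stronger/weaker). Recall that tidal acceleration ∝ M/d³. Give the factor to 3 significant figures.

Moon A, by a factor of ≈ 1120

The tide-raising term goes as M/d³ (the gradient of a 1/d² field).
Moon A: (2.62 × 10²²) / (1.29 × 10⁸)³ = 1.220 × 10⁻²
Moon R: (1.77 × 10¹⁸) / (5.46 × 10⁷)³ = 1.087 × 10⁻⁵
Ratio (larger/smaller) = 1120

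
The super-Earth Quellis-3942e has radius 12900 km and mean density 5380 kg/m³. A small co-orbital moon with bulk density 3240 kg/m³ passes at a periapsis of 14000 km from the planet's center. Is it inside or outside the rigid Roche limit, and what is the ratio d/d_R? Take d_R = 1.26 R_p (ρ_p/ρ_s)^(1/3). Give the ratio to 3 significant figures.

inside; d/d_R ≈ 0.727

d_R = 1.26 × (12900 km) × (5380/3240)^(1/3) = 19250 km
d/d_R = (14000) / (19250) = 0.727
Since d/d_R < 1, the body is inside the Roche limit.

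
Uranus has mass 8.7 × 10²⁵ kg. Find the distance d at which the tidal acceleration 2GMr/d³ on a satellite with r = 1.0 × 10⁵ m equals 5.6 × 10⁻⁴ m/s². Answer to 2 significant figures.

1.3 × 10⁸ m

2GMr/d³ = a_tidal  ⇒  d = (2GMr / a_tidal)^(1/3)
d = (2 × 6.674×10⁻¹¹ × (8.7 × 10²⁵) × (1.0 × 10⁵) / (5.6 × 10⁻⁴))^(1/3)
  = 1.3 × 10⁸ m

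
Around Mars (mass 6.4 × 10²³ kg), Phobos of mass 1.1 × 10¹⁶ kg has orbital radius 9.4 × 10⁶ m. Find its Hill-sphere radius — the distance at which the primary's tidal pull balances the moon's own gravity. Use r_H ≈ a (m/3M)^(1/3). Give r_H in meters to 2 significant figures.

1.7 × 10⁴ m

r_H ≈ a (m/3M)^(1/3)
    = (9.4 × 10⁶) × (1.1 × 10¹⁶ / (3 × 6.4 × 10²³))^(1/3)
    = 1.7 × 10⁴ m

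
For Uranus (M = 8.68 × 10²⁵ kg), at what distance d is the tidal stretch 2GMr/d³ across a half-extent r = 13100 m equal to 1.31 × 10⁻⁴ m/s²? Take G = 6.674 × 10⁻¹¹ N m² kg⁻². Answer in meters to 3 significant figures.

1.05 × 10⁸ m

2GMr/d³ = a_tidal  ⇒  d = (2GMr / a_tidal)^(1/3)
d = (2 × 6.674×10⁻¹¹ × (8.68 × 10²⁵) × (13100) / (1.31 × 10⁻⁴))^(1/3)
  = 1.05 × 10⁸ m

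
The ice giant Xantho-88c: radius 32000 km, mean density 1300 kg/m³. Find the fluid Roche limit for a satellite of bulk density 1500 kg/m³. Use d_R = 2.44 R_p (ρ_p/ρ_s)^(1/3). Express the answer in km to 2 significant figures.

74000 km

d_R = 2.44 × 32000 km × (1300/1500)^(1/3)
    = 74000 km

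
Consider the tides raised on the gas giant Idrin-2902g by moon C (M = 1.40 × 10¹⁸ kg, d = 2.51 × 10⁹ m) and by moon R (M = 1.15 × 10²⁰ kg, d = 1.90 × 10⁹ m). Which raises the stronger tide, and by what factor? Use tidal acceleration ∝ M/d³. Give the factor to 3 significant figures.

Moon R, by a factor of ≈ 189

Tidal acceleration ∝ M/d³, so compare M/d³ for each.
Moon C: (1.40 × 10¹⁸) / (2.51 × 10⁹)³ = 8.853 × 10⁻¹¹
Moon R: (1.15 × 10²⁰) / (1.90 × 10⁹)³ = 1.677 × 10⁻⁸
Ratio (larger/smaller) = 189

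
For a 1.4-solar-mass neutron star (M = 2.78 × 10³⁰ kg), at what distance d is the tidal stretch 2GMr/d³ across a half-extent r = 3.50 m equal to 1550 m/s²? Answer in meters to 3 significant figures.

2GMr/d³ = a_tidal  ⇒  d = (2GMr / a_tidal)^(1/3)
d = (2 × 6.674×10⁻¹¹ × (2.78 × 10³⁰) × (3.50) / (1550))^(1/3)
  = 9.43 × 10⁵ m

9.43 × 10⁵ m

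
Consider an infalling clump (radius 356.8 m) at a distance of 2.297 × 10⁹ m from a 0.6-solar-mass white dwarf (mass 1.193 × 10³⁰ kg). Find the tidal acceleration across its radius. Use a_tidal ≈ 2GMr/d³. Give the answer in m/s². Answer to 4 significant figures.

4.688 × 10⁻⁶ m/s²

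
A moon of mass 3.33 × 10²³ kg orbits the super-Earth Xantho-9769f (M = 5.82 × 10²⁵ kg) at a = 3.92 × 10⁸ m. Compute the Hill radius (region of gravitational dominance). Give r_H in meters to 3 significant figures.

4.86 × 10⁷ m

r_H ≈ a (m/3M)^(1/3)
    = (3.92 × 10⁸) × (3.33 × 10²³ / (3 × 5.82 × 10²⁵))^(1/3)
    = 4.86 × 10⁷ m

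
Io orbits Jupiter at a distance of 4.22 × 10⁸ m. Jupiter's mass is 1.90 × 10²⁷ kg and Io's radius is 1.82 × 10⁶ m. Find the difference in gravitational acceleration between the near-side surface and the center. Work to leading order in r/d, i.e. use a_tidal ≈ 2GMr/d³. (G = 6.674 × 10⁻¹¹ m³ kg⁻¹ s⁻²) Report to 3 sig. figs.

a_tidal = 2GMr/d³
        = 2 × (6.674 × 10⁻¹¹) × (1.90 × 10²⁷) × (1.82 × 10⁶) / (4.22 × 10⁸)³
        = 6.14 × 10⁻³ m/s²

6.14 × 10⁻³ m/s²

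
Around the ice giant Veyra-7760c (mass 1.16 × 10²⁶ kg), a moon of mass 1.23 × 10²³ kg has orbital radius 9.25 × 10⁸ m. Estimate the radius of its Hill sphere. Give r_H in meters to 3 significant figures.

r_H ≈ a (m/3M)^(1/3)
    = (9.25 × 10⁸) × (1.23 × 10²³ / (3 × 1.16 × 10²⁶))^(1/3)
    = 6.54 × 10⁷ m

6.54 × 10⁷ m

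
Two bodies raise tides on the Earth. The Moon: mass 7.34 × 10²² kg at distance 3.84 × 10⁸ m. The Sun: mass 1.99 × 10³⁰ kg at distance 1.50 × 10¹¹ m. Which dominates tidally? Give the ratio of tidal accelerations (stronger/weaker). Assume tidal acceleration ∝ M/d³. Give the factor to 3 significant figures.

Compare M/d³ for the two perturbers:
The Moon: (7.34 × 10²²) / (3.84 × 10⁸)³ = 1.296 × 10⁻³
The Sun: (1.99 × 10³⁰) / (1.50 × 10¹¹)³ = 5.896 × 10⁻⁴
Ratio (larger/smaller) = 2.20

The Moon, by a factor of ≈ 2.20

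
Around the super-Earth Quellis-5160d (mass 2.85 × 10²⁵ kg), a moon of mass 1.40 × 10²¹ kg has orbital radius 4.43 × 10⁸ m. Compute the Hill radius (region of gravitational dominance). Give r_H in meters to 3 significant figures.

r_H ≈ a (m/3M)^(1/3)
    = (4.43 × 10⁸) × (1.40 × 10²¹ / (3 × 2.85 × 10²⁵))^(1/3)
    = 1.12 × 10⁷ m

1.12 × 10⁷ m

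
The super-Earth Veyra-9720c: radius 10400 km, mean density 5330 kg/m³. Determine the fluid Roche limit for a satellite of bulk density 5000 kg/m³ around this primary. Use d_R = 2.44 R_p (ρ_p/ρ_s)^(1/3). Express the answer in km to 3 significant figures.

25900 km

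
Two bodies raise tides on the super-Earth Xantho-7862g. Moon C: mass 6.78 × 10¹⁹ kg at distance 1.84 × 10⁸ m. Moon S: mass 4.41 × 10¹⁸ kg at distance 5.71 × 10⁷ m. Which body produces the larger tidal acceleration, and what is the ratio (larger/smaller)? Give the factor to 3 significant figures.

Compare M/d³ for the two perturbers:
Moon C: (6.78 × 10¹⁹) / (1.84 × 10⁸)³ = 1.088 × 10⁻⁵
Moon S: (4.41 × 10¹⁸) / (5.71 × 10⁷)³ = 2.369 × 10⁻⁵
Ratio (larger/smaller) = 2.18

Moon S, by a factor of ≈ 2.18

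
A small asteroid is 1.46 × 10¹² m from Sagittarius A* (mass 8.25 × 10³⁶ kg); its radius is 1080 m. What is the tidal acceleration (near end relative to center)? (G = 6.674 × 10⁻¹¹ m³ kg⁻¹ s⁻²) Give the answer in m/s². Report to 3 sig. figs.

3.82 × 10⁻⁷ m/s²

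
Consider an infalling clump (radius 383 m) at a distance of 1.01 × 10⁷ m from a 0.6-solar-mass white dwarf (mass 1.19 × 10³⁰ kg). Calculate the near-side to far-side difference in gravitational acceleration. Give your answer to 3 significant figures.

1.18 × 10² m/s²

The field gradient is 2GM/d³; across the full diameter 2r the difference is 4GMr/d³.
Δg = 4GMr/d³
   = 4 × (6.674 × 10⁻¹¹) × (1.19 × 10³⁰) × (383) / (1.01 × 10⁷)³
   = 1.18 × 10² m/s²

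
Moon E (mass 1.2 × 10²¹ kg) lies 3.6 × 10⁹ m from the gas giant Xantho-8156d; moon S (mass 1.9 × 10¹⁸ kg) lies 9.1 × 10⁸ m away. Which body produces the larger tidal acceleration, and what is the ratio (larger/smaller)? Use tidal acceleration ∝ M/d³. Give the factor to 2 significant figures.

Moon E, by a factor of ≈ 10

Compare M/d³ for the two perturbers:
Moon E: (1.2 × 10²¹) / (3.6 × 10⁹)³ = 2.572 × 10⁻⁸
Moon S: (1.9 × 10¹⁸) / (9.1 × 10⁸)³ = 2.521 × 10⁻⁹
Ratio (larger/smaller) = 10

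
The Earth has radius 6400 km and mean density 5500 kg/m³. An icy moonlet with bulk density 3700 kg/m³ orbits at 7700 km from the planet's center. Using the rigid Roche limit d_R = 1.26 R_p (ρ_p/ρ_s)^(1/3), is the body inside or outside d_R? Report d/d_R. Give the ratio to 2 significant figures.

d_R = 1.26 × (6400 km) × (5500/3700)^(1/3) = 9203 km
d/d_R = (7700) / (9203) = 0.84
Since d/d_R < 1, the body is inside the Roche limit.

inside; d/d_R ≈ 0.84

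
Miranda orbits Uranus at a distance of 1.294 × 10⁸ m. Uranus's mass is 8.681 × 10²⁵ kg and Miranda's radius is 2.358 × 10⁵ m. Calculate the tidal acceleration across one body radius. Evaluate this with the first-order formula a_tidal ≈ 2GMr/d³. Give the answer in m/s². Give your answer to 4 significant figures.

Since r ≪ d, expand the inverse-square field across one radius to get the leading 2GMr/d³ term.
Δa = 2GMr/d³
   = 2 × (6.674 × 10⁻¹¹) × (8.681 × 10²⁵) × (2.358 × 10⁵) / (1.294 × 10⁸)³
   = 1.261 × 10⁻³ m/s²

1.261 × 10⁻³ m/s²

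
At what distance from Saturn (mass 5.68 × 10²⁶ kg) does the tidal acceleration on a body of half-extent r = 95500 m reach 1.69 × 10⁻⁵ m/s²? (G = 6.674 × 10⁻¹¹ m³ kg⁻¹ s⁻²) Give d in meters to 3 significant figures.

7.54 × 10⁸ m

2GMr/d³ = a_tidal  ⇒  d = (2GMr / a_tidal)^(1/3)
d = (2 × 6.674×10⁻¹¹ × (5.68 × 10²⁶) × (95500) / (1.69 × 10⁻⁵))^(1/3)
  = 7.54 × 10⁸ m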